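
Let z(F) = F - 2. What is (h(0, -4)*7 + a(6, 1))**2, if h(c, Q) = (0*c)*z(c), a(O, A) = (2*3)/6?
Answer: 1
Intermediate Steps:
a(O, A) = 1 (a(O, A) = 6*(1/6) = 1)
z(F) = -2 + F
h(c, Q) = 0 (h(c, Q) = (0*c)*(-2 + c) = 0*(-2 + c) = 0)
(h(0, -4)*7 + a(6, 1))**2 = (0*7 + 1)**2 = (0 + 1)**2 = 1**2 = 1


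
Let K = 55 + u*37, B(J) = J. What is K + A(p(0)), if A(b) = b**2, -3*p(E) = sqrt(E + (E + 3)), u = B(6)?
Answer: 832/3 ≈ 277.33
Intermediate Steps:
u = 6
p(E) = -sqrt(3 + 2*E)/3 (p(E) = -sqrt(E + (E + 3))/3 = -sqrt(E + (3 + E))/3 = -sqrt(3 + 2*E)/3)
K = 277 (K = 55 + 6*37 = 55 + 222 = 277)
K + A(p(0)) = 277 + (-sqrt(3 + 2*0)/3)**2 = 277 + (-sqrt(3 + 0)/3)**2 = 277 + (-sqrt(3)/3)**2 = 277 + 1/3 = 832/3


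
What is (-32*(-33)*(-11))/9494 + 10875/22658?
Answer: -79974039/107557526 ≈ -0.74355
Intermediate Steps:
(-32*(-33)*(-11))/9494 + 10875/22658 = (1056*(-11))*(1/9494) + 10875*(1/22658) = -11616*1/9494 + 10875/22658 = -5808/4747 + 10875/22658 = -79974039/107557526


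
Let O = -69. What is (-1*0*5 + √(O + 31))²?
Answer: -38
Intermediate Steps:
(-1*0*5 + √(O + 31))² = (-1*0*5 + √(-69 + 31))² = (0*5 + √(-38))² = (0 + I*√38)² = (I*√38)² = -38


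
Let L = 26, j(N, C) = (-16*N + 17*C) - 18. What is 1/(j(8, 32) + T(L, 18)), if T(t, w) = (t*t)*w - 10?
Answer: 1/12556 ≈ 7.9643e-5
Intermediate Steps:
j(N, C) = -18 - 16*N + 17*C
T(t, w) = -10 + w*t² (T(t, w) = t²*w - 10 = w*t² - 10 = -10 + w*t²)
1/(j(8, 32) + T(L, 18)) = 1/((-18 - 16*8 + 17*32) + (-10 + 18*26²)) = 1/((-18 - 128 + 544) + (-10 + 18*676)) = 1/(398 + (-10 + 12168)) = 1/(398 + 12158) = 1/12556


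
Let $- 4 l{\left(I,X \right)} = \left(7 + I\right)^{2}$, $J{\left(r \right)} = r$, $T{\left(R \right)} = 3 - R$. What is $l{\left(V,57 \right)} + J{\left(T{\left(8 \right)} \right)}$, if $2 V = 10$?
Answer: $-41$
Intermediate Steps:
$V = 5$ ($V = \frac{1}{2} \cdot 10 = 5$)
$l{\left(I,X \right)} = - \frac{\left(7 + I\right)^{2}}{4}$
$l{\left(V,57 \right)} + J{\left(T{\left(8 \right)} \right)} = - \frac{\left(7 + 5\right)^{2}}{4} + \left(3 - 8\right) = - \frac{12^{2}}{4} + \left(3 - 8\right) = \left(- \frac{1}{4}\right) 144 - 5 = -36 - 5 = -41$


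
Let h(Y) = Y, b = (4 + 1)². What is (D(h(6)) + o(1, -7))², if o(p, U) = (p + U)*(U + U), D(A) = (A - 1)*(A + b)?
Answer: 57121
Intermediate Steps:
b = 25 (b = 5² = 25)
D(A) = (-1 + A)*(25 + A) (D(A) = (A - 1)*(A + 25) = (-1 + A)*(25 + A))
o(p, U) = 2*U*(U + p) (o(p, U) = (U + p)*(2*U) = 2*U*(U + p))
(D(h(6)) + o(1, -7))² = ((-25 + 6² + 24*6) + 2*(-7)*(-7 + 1))² = ((-25 + 36 + 144) + 2*(-7)*(-6))² = (155 + 84)² = 239² = 57121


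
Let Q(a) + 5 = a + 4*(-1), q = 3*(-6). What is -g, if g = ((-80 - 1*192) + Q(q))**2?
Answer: -89401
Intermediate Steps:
q = -18
Q(a) = -9 + a (Q(a) = -5 + (a + 4*(-1)) = -5 + (a - 4) = -5 + (-4 + a) = -9 + a)
g = 89401 (g = ((-80 - 1*192) + (-9 - 18))**2 = ((-80 - 192) - 27)**2 = (-272 - 27)**2 = (-299)**2 = 89401)
-g = -1*89401 = -89401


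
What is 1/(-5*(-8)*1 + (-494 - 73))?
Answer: -1/527 ≈ -0.0018975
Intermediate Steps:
1/(-5*(-8)*1 + (-494 - 73)) = 1/(40*1 - 567) = 1/(40 - 567) = 1/(-527) = -1/527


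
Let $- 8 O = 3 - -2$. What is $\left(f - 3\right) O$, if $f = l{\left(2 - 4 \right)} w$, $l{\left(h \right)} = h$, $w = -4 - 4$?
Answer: $- \frac{65}{8} \approx -8.125$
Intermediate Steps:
$w = -8$ ($w = -4 - 4 = -8$)
$f = 16$ ($f = \left(2 - 4\right) \left(-8\right) = \left(-2\right) \left(-8\right) = 16$)
$O = - \frac{5}{8}$ ($O = - \frac{3 - -2}{8} = - \frac{3 + 2}{8} = \left(- \frac{1}{8}\right) 5 = - \frac{5}{8} \approx -0.625$)
$\left(f - 3\right) O = \left(16 - 3\right) \left(- \frac{5}{8}\right) = 13 \left(- \frac{5}{8}\right) = - \frac{65}{8}$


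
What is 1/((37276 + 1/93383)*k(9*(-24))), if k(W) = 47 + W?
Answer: -93383/588279655821 ≈ -1.5874e-7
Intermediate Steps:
1/((37276 + 1/93383)*k(9*(-24))) = 1/((37276 + 1/93383)*(47 + 9*(-24))) = 1/((37276 + 1/93383)*(47 - 216)) = 1/((3480944709/93383)*(-169)) = (93383/3480944709)*(-1/169) = -93383/588279655821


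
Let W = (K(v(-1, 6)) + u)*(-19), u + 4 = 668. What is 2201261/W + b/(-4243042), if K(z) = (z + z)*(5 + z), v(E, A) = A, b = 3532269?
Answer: -247196445061/1688730716 ≈ -146.38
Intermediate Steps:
K(z) = 2*z*(5 + z) (K(z) = (2*z)*(5 + z) = 2*z*(5 + z))
u = 664 (u = -4 + 668 = 664)
W = -15124 (W = (2*6*(5 + 6) + 664)*(-19) = (2*6*11 + 664)*(-19) = (132 + 664)*(-19) = 796*(-19) = -15124)
2201261/W + b/(-4243042) = 2201261/(-15124) + 3532269/(-4243042) = 2201261*(-1/15124) + 3532269*(-1/4243042) = -2201261/15124 - 3532269/4243042 = -247196445061/1688730716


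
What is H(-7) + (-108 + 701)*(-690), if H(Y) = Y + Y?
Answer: -409184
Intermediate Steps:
H(Y) = 2*Y
H(-7) + (-108 + 701)*(-690) = 2*(-7) + (-108 + 701)*(-690) = -14 + 593*(-690) = -14 - 409170 = -409184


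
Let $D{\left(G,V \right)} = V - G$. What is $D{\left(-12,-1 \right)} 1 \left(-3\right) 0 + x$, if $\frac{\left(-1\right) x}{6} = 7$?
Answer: $-42$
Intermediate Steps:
$x = -42$ ($x = \left(-6\right) 7 = -42$)
$D{\left(-12,-1 \right)} 1 \left(-3\right) 0 + x = \left(-1 - -12\right) 1 \left(-3\right) 0 - 42 = \left(-1 + 12\right) \left(\left(-3\right) 0\right) - 42 = 11 \cdot 0 - 42 = 0 - 42 = -42$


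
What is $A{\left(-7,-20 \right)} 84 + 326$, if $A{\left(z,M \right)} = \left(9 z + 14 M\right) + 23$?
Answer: $-26554$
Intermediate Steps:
$A{\left(z,M \right)} = 23 + 9 z + 14 M$
$A{\left(-7,-20 \right)} 84 + 326 = \left(23 + 9 \left(-7\right) + 14 \left(-20\right)\right) 84 + 326 = \left(23 - 63 - 280\right) 84 + 326 = \left(-320\right) 84 + 326 = -26880 + 326 = -26554$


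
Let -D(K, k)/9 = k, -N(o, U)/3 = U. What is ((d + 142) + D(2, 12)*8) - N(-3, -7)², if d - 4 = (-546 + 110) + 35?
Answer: -1560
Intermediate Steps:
N(o, U) = -3*U
D(K, k) = -9*k
d = -397 (d = 4 + ((-546 + 110) + 35) = 4 + (-436 + 35) = 4 - 401 = -397)
((d + 142) + D(2, 12)*8) - N(-3, -7)² = ((-397 + 142) - 9*12*8) - (-3*(-7))² = (-255 - 108*8) - 1*21² = (-255 - 864) - 1*441 = -1119 - 441 = -1560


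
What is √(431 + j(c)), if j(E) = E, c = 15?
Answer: √446 ≈ 21.119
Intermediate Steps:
√(431 + j(c)) = √(431 + 15) = √446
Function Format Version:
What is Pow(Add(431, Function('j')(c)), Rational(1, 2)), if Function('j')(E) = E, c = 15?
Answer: Pow(446, Rational(1, 2)) ≈ 21.119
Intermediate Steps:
Pow(Add(431, Function('j')(c)), Rational(1, 2)) = Pow(Add(431, 15), Rational(1, 2)) = Pow(446, Rational(1, 2))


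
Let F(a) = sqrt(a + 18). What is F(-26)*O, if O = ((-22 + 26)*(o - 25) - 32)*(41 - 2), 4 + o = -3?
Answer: -12480*I*sqrt(2) ≈ -17649.0*I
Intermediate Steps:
o = -7 (o = -4 - 3 = -7)
F(a) = sqrt(18 + a)
O = -6240 (O = ((-22 + 26)*(-7 - 25) - 32)*(41 - 2) = (4*(-32) - 32)*39 = (-128 - 32)*39 = -160*39 = -6240)
F(-26)*O = sqrt(18 - 26)*(-6240) = sqrt(-8)*(-6240) = (2*I*sqrt(2))*(-6240) = -12480*I*sqrt(2)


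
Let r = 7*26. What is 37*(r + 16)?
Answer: 7326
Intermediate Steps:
r = 182
37*(r + 16) = 37*(182 + 16) = 37*198 = 7326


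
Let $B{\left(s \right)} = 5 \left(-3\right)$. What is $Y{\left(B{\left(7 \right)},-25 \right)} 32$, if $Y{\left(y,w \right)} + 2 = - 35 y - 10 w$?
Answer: $24736$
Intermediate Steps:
$B{\left(s \right)} = -15$
$Y{\left(y,w \right)} = -2 - 35 y - 10 w$ ($Y{\left(y,w \right)} = -2 - \left(10 w + 35 y\right) = -2 - 35 y - 10 w$)
$Y{\left(B{\left(7 \right)},-25 \right)} 32 = \left(-2 - -525 - -250\right) 32 = \left(-2 + 525 + 250\right) 32 = 773 \cdot 32 = 24736$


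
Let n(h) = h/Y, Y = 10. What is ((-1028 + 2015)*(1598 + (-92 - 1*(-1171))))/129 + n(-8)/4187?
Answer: 18438145183/900205 ≈ 20482.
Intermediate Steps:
n(h) = h/10
((-1028 + 2015)*(1598 + (-92 - 1*(-1171))))/129 + n(-8)/4187 = ((-1028 + 2015)*(1598 + (-92 - 1*(-1171))))/129 + ((⅒)*(-8))/4187 = (987*(1598 + (-92 + 1171)))*(1/129) - ⅘*1/4187 = (987*(1598 + 1079))*(1/129) - 4/20935 = (987*2677)*(1/129) - 4/20935 = 2642199*(1/129) - 4/20935 = 880733/43 - 4/20935 = 18438145183/900205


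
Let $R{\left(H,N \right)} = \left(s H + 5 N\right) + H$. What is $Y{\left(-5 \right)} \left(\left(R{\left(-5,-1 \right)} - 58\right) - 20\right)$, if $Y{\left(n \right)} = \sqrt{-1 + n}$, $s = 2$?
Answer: $- 98 i \sqrt{6} \approx - 240.05 i$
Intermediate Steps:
$R{\left(H,N \right)} = 3 H + 5 N$ ($R{\left(H,N \right)} = \left(2 H + 5 N\right) + H = 3 H + 5 N$)
$Y{\left(-5 \right)} \left(\left(R{\left(-5,-1 \right)} - 58\right) - 20\right) = \sqrt{-1 - 5} \left(\left(\left(3 \left(-5\right) + 5 \left(-1\right)\right) - 58\right) - 20\right) = \sqrt{-6} \left(\left(\left(-15 - 5\right) - 58\right) - 20\right) = i \sqrt{6} \left(\left(-20 - 58\right) - 20\right) = i \sqrt{6} \left(-78 - 20\right) = i \sqrt{6} \left(-98\right) = - 98 i \sqrt{6}$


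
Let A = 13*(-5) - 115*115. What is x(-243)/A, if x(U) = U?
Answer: 81/4430 ≈ 0.018284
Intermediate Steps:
A = -13290 (A = -65 - 13225 = -13290)
x(-243)/A = -243/(-13290) = -243*(-1/13290) = 81/4430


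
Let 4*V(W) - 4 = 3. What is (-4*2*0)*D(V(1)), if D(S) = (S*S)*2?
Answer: 0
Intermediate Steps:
V(W) = 7/4 (V(W) = 1 + (1/4)*3 = 1 + 3/4 = 7/4)
D(S) = 2*S**2 (D(S) = S**2*2 = 2*S**2)
(-4*2*0)*D(V(1)) = (-4*2*0)*(2*(7/4)**2) = (-8*0)*(2*(49/16)) = 0*(49/8) = 0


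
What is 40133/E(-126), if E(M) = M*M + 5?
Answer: 40133/15881 ≈ 2.5271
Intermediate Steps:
E(M) = 5 + M**2 (E(M) = M**2 + 5 = 5 + M**2)
40133/E(-126) = 40133/(5 + (-126)**2) = 40133/(5 + 15876) = 40133/15881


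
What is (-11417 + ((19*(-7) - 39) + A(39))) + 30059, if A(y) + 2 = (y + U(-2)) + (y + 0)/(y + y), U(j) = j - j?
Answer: 37015/2 ≈ 18508.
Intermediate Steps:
U(j) = 0
A(y) = -3/2 + y (A(y) = -2 + ((y + 0) + (y + 0)/(y + y)) = -2 + (y + y/((2*y))) = -2 + (y + y*(1/(2*y))) = -2 + (y + ½) = -2 + (½ + y) = -3/2 + y)
(-11417 + ((19*(-7) - 39) + A(39))) + 30059 = (-11417 + ((19*(-7) - 39) + (-3/2 + 39))) + 30059 = (-11417 + ((-133 - 39) + 75/2)) + 30059 = (-11417 + (-172 + 75/2)) + 30059 = (-11417 - 269/2) + 30059 = -23103/2 + 30059 = 37015/2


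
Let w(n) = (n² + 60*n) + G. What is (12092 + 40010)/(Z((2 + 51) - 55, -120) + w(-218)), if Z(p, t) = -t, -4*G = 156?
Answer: 52102/34525 ≈ 1.5091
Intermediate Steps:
G = -39 (G = -¼*156 = -39)
w(n) = -39 + n² + 60*n (w(n) = (n² + 60*n) - 39 = -39 + n² + 60*n)
(12092 + 40010)/(Z((2 + 51) - 55, -120) + w(-218)) = (12092 + 40010)/(-1*(-120) + (-39 + (-218)² + 60*(-218))) = 52102/(120 + (-39 + 47524 - 13080)) = 52102/(120 + 34405) = 52102/34525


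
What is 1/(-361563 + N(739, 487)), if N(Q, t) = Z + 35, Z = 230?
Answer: -1/361298 ≈ -2.7678e-6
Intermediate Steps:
N(Q, t) = 265 (N(Q, t) = 230 + 35 = 265)
1/(-361563 + N(739, 487)) = 1/(-361563 + 265) = 1/(-361298) = -1/361298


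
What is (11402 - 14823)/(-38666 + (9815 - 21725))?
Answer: 3421/50576 ≈ 0.067641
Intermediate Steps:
(11402 - 14823)/(-38666 + (9815 - 21725)) = -3421/(-38666 - 11910) = -3421/(-50576) = -3421*(-1/50576) = 3421/50576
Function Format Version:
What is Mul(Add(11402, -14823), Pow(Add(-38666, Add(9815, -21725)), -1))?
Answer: Rational(3421, 50576) ≈ 0.067641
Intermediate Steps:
Mul(Add(11402, -14823), Pow(Add(-38666, Add(9815, -21725)), -1)) = Mul(-3421, Pow(Add(-38666, -11910), -1)) = Mul(-3421, Pow(-50576, -1)) = Mul(-3421, Rational(-1, 50576)) = Rational(3421, 50576)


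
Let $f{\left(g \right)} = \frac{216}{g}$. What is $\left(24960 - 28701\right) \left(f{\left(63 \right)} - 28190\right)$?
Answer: $\frac{738121746}{7} \approx 1.0545 \cdot 10^{8}$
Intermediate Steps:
$\left(24960 - 28701\right) \left(f{\left(63 \right)} - 28190\right) = \left(24960 - 28701\right) \left(\frac{216}{63} - 28190\right) = - 3741 \left(216 \cdot \frac{1}{63} - 28190\right) = - 3741 \left(\frac{24}{7} - 28190\right) = \left(-3741\right) \left(- \frac{197306}{7}\right) = \frac{738121746}{7}$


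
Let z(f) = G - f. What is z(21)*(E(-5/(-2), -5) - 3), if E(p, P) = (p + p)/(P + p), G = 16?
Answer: 25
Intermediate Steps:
z(f) = 16 - f
E(p, P) = 2*p/(P + p) (E(p, P) = (2*p)/(P + p) = 2*p/(P + p))
z(21)*(E(-5/(-2), -5) - 3) = (16 - 1*21)*(2*(-5/(-2))/(-5 - 5/(-2)) - 3) = (16 - 21)*(2*(-5*(-1/2))/(-5 - 5*(-1/2)) - 3) = -5*(2*(5/2)/(-5 + 5/2) - 3) = -5*(2*(5/2)/(-5/2) - 3) = -5*(2*(5/2)*(-2/5) - 3) = -5*(-2 - 3) = -5*(-5) = 25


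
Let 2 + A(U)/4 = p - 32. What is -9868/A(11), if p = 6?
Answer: 2467/28 ≈ 88.107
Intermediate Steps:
A(U) = -112 (A(U) = -8 + 4*(6 - 32) = -8 + 4*(-26) = -8 - 104 = -112)
-9868/A(11) = -9868/(-112) = -9868*(-1/112) = 2467/28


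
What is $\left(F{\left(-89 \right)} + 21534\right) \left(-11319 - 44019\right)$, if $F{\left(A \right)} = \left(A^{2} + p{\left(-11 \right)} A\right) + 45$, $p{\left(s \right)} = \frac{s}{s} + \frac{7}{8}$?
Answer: $- \frac{6492945885}{4} \approx -1.6232 \cdot 10^{9}$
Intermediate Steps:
$p{\left(s \right)} = \frac{15}{8}$ ($p{\left(s \right)} = 1 + 7 \cdot \frac{1}{8} = 1 + \frac{7}{8} = \frac{15}{8}$)
$F{\left(A \right)} = 45 + A^{2} + \frac{15 A}{8}$ ($F{\left(A \right)} = \left(A^{2} + \frac{15 A}{8}\right) + 45 = 45 + A^{2} + \frac{15 A}{8}$)
$\left(F{\left(-89 \right)} + 21534\right) \left(-11319 - 44019\right) = \left(\left(45 + \left(-89\right)^{2} + \frac{15}{8} \left(-89\right)\right) + 21534\right) \left(-11319 - 44019\right) = \left(\left(45 + 7921 - \frac{1335}{8}\right) + 21534\right) \left(-55338\right) = \left(\frac{62393}{8} + 21534\right) \left(-55338\right) = \frac{234665}{8} \left(-55338\right) = - \frac{6492945885}{4}$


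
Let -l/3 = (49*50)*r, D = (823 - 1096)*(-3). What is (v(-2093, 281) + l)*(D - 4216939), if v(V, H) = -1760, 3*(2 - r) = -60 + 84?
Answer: -178510520800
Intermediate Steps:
r = -6 (r = 2 - (-60 + 84)/3 = 2 - ⅓*24 = 2 - 8 = -6)
D = 819 (D = -273*(-3) = 819)
l = 44100 (l = -3*49*50*(-6) = -7350*(-6) = -3*(-14700) = 44100)
(v(-2093, 281) + l)*(D - 4216939) = (-1760 + 44100)*(819 - 4216939) = 42340*(-4216120) = -178510520800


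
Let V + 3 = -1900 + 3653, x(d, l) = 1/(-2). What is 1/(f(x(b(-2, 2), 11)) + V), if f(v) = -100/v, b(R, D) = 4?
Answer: 1/1950 ≈ 0.00051282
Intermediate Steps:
x(d, l) = -½
V = 1750 (V = -3 + (-1900 + 3653) = -3 + 1753 = 1750)
1/(f(x(b(-2, 2), 11)) + V) = 1/(-100/(-½) + 1750) = 1/(-100*(-2) + 1750) = 1/(200 + 1750) = 1/1950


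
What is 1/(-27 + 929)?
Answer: 1/902 ≈ 0.0011086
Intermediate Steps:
1/(-27 + 929) = 1/902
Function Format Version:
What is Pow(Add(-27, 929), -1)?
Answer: Rational(1, 902) ≈ 0.0011086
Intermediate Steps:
Pow(Add(-27, 929), -1) = Pow(902, -1) = Rational(1, 902)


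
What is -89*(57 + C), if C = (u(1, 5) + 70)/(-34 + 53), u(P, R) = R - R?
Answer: -102617/19 ≈ -5400.9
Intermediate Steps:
u(P, R) = 0
C = 70/19 (C = (0 + 70)/(-34 + 53) = 70/19 ≈ 3.6842)
-89*(57 + C) = -89*(57 + 70/19) = -89*1153/19 = -102617/19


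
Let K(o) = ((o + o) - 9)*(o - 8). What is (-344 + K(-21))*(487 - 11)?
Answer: 540260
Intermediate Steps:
K(o) = (-9 + 2*o)*(-8 + o) (K(o) = (2*o - 9)*(-8 + o) = (-9 + 2*o)*(-8 + o))
(-344 + K(-21))*(487 - 11) = (-344 + (72 - 25*(-21) + 2*(-21)²))*(487 - 11) = (-344 + (72 + 525 + 2*441))*476 = (-344 + (72 + 525 + 882))*476 = (-344 + 1479)*476 = 1135*476 = 540260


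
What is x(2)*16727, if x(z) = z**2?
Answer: 66908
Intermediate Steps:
x(2)*16727 = 2**2*16727 = 4*16727 = 66908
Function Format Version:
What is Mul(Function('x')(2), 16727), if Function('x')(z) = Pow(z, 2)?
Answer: 66908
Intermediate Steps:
Mul(Function('x')(2), 16727) = Mul(Pow(2, 2), 16727) = Mul(4, 16727) = 66908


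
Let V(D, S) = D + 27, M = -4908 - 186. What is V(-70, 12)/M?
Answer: 43/5094 ≈ 0.0084413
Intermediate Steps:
M = -5094
V(D, S) = 27 + D
V(-70, 12)/M = (27 - 70)/(-5094) = -43*(-1/5094) = 43/5094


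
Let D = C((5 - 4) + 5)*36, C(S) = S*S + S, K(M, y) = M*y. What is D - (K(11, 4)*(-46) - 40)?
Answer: 3576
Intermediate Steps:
C(S) = S + S² (C(S) = S² + S = S + S²)
D = 1512 (D = (((5 - 4) + 5)*(1 + ((5 - 4) + 5)))*36 = ((1 + 5)*(1 + (1 + 5)))*36 = (6*(1 + 6))*36 = (6*7)*36 = 42*36 = 1512)
D - (K(11, 4)*(-46) - 40) = 1512 - ((11*4)*(-46) - 40) = 1512 - (44*(-46) - 40) = 1512 - (-2024 - 40) = 1512 - 1*(-2064) = 1512 + 2064 = 3576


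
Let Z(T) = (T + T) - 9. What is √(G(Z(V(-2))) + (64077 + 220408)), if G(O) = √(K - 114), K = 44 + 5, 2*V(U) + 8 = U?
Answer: √(284485 + I*√65) ≈ 533.37 + 0.008*I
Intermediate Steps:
V(U) = -4 + U/2
K = 49
Z(T) = -9 + 2*T (Z(T) = 2*T - 9 = -9 + 2*T)
G(O) = I*√65 (G(O) = √(49 - 114) = √(-65) = I*√65)
√(G(Z(V(-2))) + (64077 + 220408)) = √(I*√65 + (64077 + 220408)) = √(I*√65 + 284485) = √(284485 + I*√65)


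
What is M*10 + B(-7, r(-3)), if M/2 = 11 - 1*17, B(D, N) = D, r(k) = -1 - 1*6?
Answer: -127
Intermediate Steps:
r(k) = -7 (r(k) = -1 - 6 = -7)
M = -12 (M = 2*(11 - 1*17) = 2*(11 - 17) = 2*(-6) = -12)
M*10 + B(-7, r(-3)) = -12*10 - 7 = -120 - 7 = -127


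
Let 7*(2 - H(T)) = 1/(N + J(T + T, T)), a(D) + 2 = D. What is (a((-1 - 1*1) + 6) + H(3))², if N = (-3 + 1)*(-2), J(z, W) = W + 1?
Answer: 49729/3136 ≈ 15.857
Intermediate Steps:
J(z, W) = 1 + W
N = 4 (N = -2*(-2) = 4)
a(D) = -2 + D
H(T) = 2 - 1/(7*(5 + T)) (H(T) = 2 - 1/(7*(4 + (1 + T))) = 2 - 1/(7*(5 + T)))
(a((-1 - 1*1) + 6) + H(3))² = ((-2 + ((-1 - 1*1) + 6)) + (69 + 14*3)/(7*(5 + 3)))² = ((-2 + ((-1 - 1) + 6)) + (⅐)*(69 + 42)/8)² = ((-2 + (-2 + 6)) + (⅐)*(⅛)*111)² = ((-2 + 4) + 111/56)² = (2 + 111/56)² = (223/56)² = 49729/3136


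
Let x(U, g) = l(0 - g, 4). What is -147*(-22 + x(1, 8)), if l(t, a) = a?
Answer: 2646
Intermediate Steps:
x(U, g) = 4
-147*(-22 + x(1, 8)) = -147*(-22 + 4) = -147*(-18) = 2646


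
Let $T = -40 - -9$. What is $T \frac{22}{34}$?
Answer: $- \frac{341}{17} \approx -20.059$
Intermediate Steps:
$T = -31$ ($T = -40 + 9 = -31$)
$T \frac{22}{34} = - 31 \cdot \frac{22}{34} = - 31 \cdot 22 \cdot \frac{1}{34} = \left(-31\right) \frac{11}{17} = - \frac{341}{17}$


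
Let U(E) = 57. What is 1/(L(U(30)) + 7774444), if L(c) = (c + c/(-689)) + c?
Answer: 689/5356670405 ≈ 1.2862e-7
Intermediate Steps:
L(c) = 1377*c/689 (L(c) = (c + c*(-1/689)) + c = (c - c/689) + c = 688*c/689 + c = 1377*c/689)
1/(L(U(30)) + 7774444) = 1/((1377/689)*57 + 7774444) = 1/(78489/689 + 7774444) = 1/(5356670405/689) = 689/5356670405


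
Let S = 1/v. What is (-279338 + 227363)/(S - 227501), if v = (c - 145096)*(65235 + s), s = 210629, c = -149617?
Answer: 201219249904200/880761530975573 ≈ 0.22846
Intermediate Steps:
v = -81300707032 (v = (-149617 - 145096)*(65235 + 210629) = -294713*275864 = -81300707032)
S = -1/81300707032 (S = 1/(-81300707032) = -1/81300707032 ≈ -1.2300e-11)
(-279338 + 227363)/(S - 227501) = (-279338 + 227363)/(-1/81300707032 - 227501) = -51975/(-18495992150487033/81300707032) = -51975*(-81300707032/18495992150487033) = 201219249904200/880761530975573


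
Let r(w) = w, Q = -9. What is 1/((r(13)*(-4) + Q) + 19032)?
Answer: 1/18971 ≈ 5.2712e-5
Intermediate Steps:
1/((r(13)*(-4) + Q) + 19032) = 1/((13*(-4) - 9) + 19032) = 1/((-52 - 9) + 19032) = 1/(-61 + 19032) = 1/18971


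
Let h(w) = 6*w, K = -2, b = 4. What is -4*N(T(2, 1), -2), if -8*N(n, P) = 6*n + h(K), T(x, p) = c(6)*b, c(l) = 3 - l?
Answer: -42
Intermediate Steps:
T(x, p) = -12 (T(x, p) = (3 - 1*6)*4 = (3 - 6)*4 = -3*4 = -12)
N(n, P) = 3/2 - 3*n/4 (N(n, P) = -(6*n + 6*(-2))/8 = -(6*n - 12)/8 = -(-12 + 6*n)/8 = 3/2 - 3*n/4)
-4*N(T(2, 1), -2) = -4*(3/2 - 3/4*(-12)) = -4*(3/2 + 9) = -4*21/2 = -42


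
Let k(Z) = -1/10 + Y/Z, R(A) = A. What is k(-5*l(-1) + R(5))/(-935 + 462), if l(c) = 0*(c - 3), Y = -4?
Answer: 9/4730 ≈ 0.0019027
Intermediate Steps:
l(c) = 0 (l(c) = 0*(-3 + c) = 0)
k(Z) = -⅒ - 4/Z (k(Z) = -1/10 - 4/Z = -1*⅒ - 4/Z = -⅒ - 4/Z)
k(-5*l(-1) + R(5))/(-935 + 462) = ((-40 - (-5*0 + 5))/(10*(-5*0 + 5)))/(-935 + 462) = ((-40 - (0 + 5))/(10*(0 + 5)))/(-473) = ((⅒)*(-40 - 1*5)/5)*(-1/473) = ((⅒)*(⅕)*(-40 - 5))*(-1/473) = ((⅒)*(⅕)*(-45))*(-1/473) = -9/10*(-1/473) = 9/4730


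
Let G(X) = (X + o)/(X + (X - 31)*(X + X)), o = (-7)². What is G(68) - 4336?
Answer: -7371161/1700 ≈ -4336.0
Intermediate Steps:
o = 49
G(X) = (49 + X)/(X + 2*X*(-31 + X)) (G(X) = (X + 49)/(X + (X - 31)*(X + X)) = (49 + X)/(X + (-31 + X)*(2*X)) = (49 + X)/(X + 2*X*(-31 + X)))
G(68) - 4336 = (49 + 68)/(68*(-61 + 2*68)) - 4336 = (1/68)*117/(-61 + 136) - 4336 = (1/68)*117/75 - 4336 = (1/68)*(1/75)*117 - 4336 = 39/1700 - 4336 = -7371161/1700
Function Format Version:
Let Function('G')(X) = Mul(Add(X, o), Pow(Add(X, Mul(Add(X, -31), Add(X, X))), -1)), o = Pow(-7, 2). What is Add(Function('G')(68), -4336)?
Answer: Rational(-7371161, 1700) ≈ -4336.0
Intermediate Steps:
o = 49
Function('G')(X) = Mul(Pow(Add(X, Mul(2, X, Add(-31, X))), -1), Add(49, X)) (Function('G')(X) = Mul(Add(X, 49), Pow(Add(X, Mul(Add(X, -31), Add(X, X))), -1)) = Mul(Add(49, X), Pow(Add(X, Mul(Add(-31, X), Mul(2, X))), -1)) = Mul(Add(49, X), Pow(Add(X, Mul(2, X, Add(-31, X))), -1)) = Mul(Pow(Add(X, Mul(2, X, Add(-31, X))), -1), Add(49, X)))
Add(Function('G')(68), -4336) = Add(Mul(Pow(68, -1), Pow(Add(-61, Mul(2, 68)), -1), Add(49, 68)), -4336) = Add(Mul(Rational(1, 68), Pow(Add(-61, 136), -1), 117), -4336) = Add(Mul(Rational(1, 68), Pow(75, -1), 117), -4336) = Add(Mul(Rational(1, 68), Rational(1, 75), 117), -4336) = Add(Rational(39, 1700), -4336) = Rational(-7371161, 1700)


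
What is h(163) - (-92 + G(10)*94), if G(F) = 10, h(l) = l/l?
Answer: -847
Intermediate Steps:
h(l) = 1
h(163) - (-92 + G(10)*94) = 1 - (-92 + 10*94) = 1 - (-92 + 940) = 1 - 1*848 = 1 - 848 = -847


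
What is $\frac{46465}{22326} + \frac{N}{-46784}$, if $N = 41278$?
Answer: $\frac{313061483}{261124896} \approx 1.1989$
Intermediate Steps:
$\frac{46465}{22326} + \frac{N}{-46784} = \frac{46465}{22326} + \frac{41278}{-46784} = 46465 \cdot \frac{1}{22326} + 41278 \left(- \frac{1}{46784}\right) = \frac{46465}{22326} - \frac{20639}{23392} = \frac{313061483}{261124896}$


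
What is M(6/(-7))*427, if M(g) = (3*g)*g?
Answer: 6588/7 ≈ 941.14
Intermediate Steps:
M(g) = 3*g**2
M(6/(-7))*427 = (3*(6/(-7))**2)*427 = (3*(6*(-1/7))**2)*427 = (3*(-6/7)**2)*427 = (3*(36/49))*427 = (108/49)*427 = 6588/7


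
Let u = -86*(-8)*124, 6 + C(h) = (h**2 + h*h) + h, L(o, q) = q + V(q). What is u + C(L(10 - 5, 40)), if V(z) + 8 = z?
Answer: 95746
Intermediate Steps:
V(z) = -8 + z
L(o, q) = -8 + 2*q (L(o, q) = q + (-8 + q) = -8 + 2*q)
C(h) = -6 + h + 2*h**2 (C(h) = -6 + ((h**2 + h*h) + h) = -6 + ((h**2 + h**2) + h) = -6 + (2*h**2 + h) = -6 + (h + 2*h**2) = -6 + h + 2*h**2)
u = 85312 (u = 688*124 = 85312)
u + C(L(10 - 5, 40)) = 85312 + (-6 + (-8 + 2*40) + 2*(-8 + 2*40)**2) = 85312 + (-6 + (-8 + 80) + 2*(-8 + 80)**2) = 85312 + (-6 + 72 + 2*72**2) = 85312 + (-6 + 72 + 2*5184) = 85312 + (-6 + 72 + 10368) = 85312 + 10434 = 95746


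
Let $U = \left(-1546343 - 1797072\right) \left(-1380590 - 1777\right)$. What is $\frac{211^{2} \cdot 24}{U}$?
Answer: $\frac{356168}{1540608854435} \approx 2.3119 \cdot 10^{-7}$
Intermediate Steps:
$U = 4621826563305$ ($U = \left(-3343415\right) \left(-1382367\right) = 4621826563305$)
$\frac{211^{2} \cdot 24}{U} = \frac{211^{2} \cdot 24}{4621826563305} = 44521 \cdot 24 \cdot \frac{1}{4621826563305} = 1068504 \cdot \frac{1}{4621826563305} = \frac{356168}{1540608854435}$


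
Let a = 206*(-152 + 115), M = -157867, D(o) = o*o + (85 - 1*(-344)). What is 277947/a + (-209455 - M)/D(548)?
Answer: -83981038887/2292186926 ≈ -36.638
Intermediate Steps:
D(o) = 429 + o² (D(o) = o² + (85 + 344) = o² + 429 = 429 + o²)
a = -7622 (a = 206*(-37) = -7622)
277947/a + (-209455 - M)/D(548) = 277947/(-7622) + (-209455 - 1*(-157867))/(429 + 548²) = 277947*(-1/7622) + (-209455 + 157867)/(429 + 300304) = -277947/7622 - 51588/300733 = -83981038887/2292186926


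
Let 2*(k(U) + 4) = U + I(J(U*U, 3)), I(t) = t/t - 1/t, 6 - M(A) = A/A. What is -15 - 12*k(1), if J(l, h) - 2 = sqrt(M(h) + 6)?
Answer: 135/7 + 6*sqrt(11)/7 ≈ 22.129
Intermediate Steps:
M(A) = 5 (M(A) = 6 - A/A = 6 - 1*1 = 6 - 1 = 5)
J(l, h) = 2 + sqrt(11) (J(l, h) = 2 + sqrt(5 + 6) = 2 + sqrt(11))
I(t) = 1 - 1/t
k(U) = -4 + U/2 + (1 + sqrt(11))/(2*(2 + sqrt(11))) (k(U) = -4 + (U + (-1 + (2 + sqrt(11)))/(2 + sqrt(11)))/2 = -4 + (U + (1 + sqrt(11))/(2 + sqrt(11)))/2 = -4 + (U/2 + (1 + sqrt(11))/(2*(2 + sqrt(11)))) = -4 + U/2 + (1 + sqrt(11))/(2*(2 + sqrt(11))))
-15 - 12*k(1) = -15 - 12*(-47/14 + (1/2)*1 - sqrt(11)/14) = -15 - 12*(-47/14 + 1/2 - sqrt(11)/14) = -15 - 12*(-20/7 - sqrt(11)/14) = -15 + (240/7 + 6*sqrt(11)/7) = 135/7 + 6*sqrt(11)/7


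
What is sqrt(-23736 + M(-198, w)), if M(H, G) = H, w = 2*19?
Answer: I*sqrt(23934) ≈ 154.71*I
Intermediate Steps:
w = 38
sqrt(-23736 + M(-198, w)) = sqrt(-23736 - 198) = sqrt(-23934) = I*sqrt(23934)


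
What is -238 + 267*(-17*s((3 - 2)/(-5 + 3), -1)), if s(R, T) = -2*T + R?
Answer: -14093/2 ≈ -7046.5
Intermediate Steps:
s(R, T) = R - 2*T
-238 + 267*(-17*s((3 - 2)/(-5 + 3), -1)) = -238 + 267*(-17*((3 - 2)/(-5 + 3) - 2*(-1))) = -238 + 267*(-17*(1/(-2) + 2)) = -238 + 267*(-17*(1*(-½) + 2)) = -238 + 267*(-17*(-½ + 2)) = -238 + 267*(-17*3/2) = -238 + 267*(-51/2) = -238 - 13617/2 = -14093/2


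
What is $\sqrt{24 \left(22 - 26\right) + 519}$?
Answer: $3 \sqrt{47} \approx 20.567$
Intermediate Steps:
$\sqrt{24 \left(22 - 26\right) + 519} = \sqrt{24 \left(-4\right) + 519} = \sqrt{-96 + 519} = \sqrt{423} = 3 \sqrt{47}$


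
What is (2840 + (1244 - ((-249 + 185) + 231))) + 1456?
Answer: 5373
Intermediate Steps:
(2840 + (1244 - ((-249 + 185) + 231))) + 1456 = (2840 + (1244 - (-64 + 231))) + 1456 = (2840 + (1244 - 1*167)) + 1456 = (2840 + (1244 - 167)) + 1456 = (2840 + 1077) + 1456 = 3917 + 1456 = 5373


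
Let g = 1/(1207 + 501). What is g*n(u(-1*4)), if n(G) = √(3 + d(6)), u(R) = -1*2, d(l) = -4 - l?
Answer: I*√7/1708 ≈ 0.001549*I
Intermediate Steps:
u(R) = -2
n(G) = I*√7 (n(G) = √(3 + (-4 - 1*6)) = √(3 + (-4 - 6)) = √(3 - 10) = √(-7) = I*√7)
g = 1/1708 ≈ 0.00058548
g*n(u(-1*4)) = (I*√7)/1708 = I*√7/1708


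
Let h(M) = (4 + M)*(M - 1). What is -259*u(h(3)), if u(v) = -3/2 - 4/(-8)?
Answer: 259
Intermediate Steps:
h(M) = (-1 + M)*(4 + M) (h(M) = (4 + M)*(-1 + M) = (-1 + M)*(4 + M))
u(v) = -1 (u(v) = -3*½ - 4*(-⅛) = -3/2 + ½ = -1)
-259*u(h(3)) = -259*(-1) = 259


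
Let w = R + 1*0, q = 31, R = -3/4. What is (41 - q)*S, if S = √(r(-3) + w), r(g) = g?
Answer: 5*I*√15 ≈ 19.365*I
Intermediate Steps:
R = -¾ (R = -3*¼ = -¾ ≈ -0.75000)
w = -¾ (w = -¾ + 1*0 = -¾ + 0 = -¾ ≈ -0.75000)
S = I*√15/2 (S = √(-3 - ¾) = √(-15/4) = I*√15/2 ≈ 1.9365*I)
(41 - q)*S = (41 - 1*31)*(I*√15/2) = (41 - 31)*(I*√15/2) = 10*(I*√15/2) = 5*I*√15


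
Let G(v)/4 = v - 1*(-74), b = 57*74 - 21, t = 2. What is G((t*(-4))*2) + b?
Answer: 4429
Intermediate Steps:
b = 4197 (b = 4218 - 21 = 4197)
G(v) = 296 + 4*v (G(v) = 4*(v - 1*(-74)) = 4*(v + 74) = 4*(74 + v) = 296 + 4*v)
G((t*(-4))*2) + b = (296 + 4*((2*(-4))*2)) + 4197 = (296 + 4*(-8*2)) + 4197 = (296 + 4*(-16)) + 4197 = (296 - 64) + 4197 = 232 + 4197 = 4429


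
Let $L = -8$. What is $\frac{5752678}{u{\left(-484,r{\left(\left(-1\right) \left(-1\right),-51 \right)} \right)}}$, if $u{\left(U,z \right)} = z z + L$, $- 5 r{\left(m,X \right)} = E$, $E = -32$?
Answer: $\frac{71908475}{412} \approx 1.7454 \cdot 10^{5}$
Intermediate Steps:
$r{\left(m,X \right)} = \frac{32}{5}$ ($r{\left(m,X \right)} = \left(- \frac{1}{5}\right) \left(-32\right) = \frac{32}{5}$)
$u{\left(U,z \right)} = -8 + z^{2}$ ($u{\left(U,z \right)} = z z - 8 = z^{2} - 8 = -8 + z^{2}$)
$\frac{5752678}{u{\left(-484,r{\left(\left(-1\right) \left(-1\right),-51 \right)} \right)}} = \frac{5752678}{-8 + \left(\frac{32}{5}\right)^{2}} = \frac{5752678}{-8 + \frac{1024}{25}} = \frac{5752678}{\frac{824}{25}} = 5752678 \cdot \frac{25}{824} = \frac{71908475}{412}$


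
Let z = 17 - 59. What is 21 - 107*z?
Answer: 4515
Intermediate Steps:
z = -42
21 - 107*z = 21 - 107*(-42) = 21 + 4494 = 4515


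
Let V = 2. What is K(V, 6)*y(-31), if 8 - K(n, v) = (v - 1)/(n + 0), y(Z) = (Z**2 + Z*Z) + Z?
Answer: 20801/2 ≈ 10401.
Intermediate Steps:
y(Z) = Z + 2*Z**2 (y(Z) = (Z**2 + Z**2) + Z = 2*Z**2 + Z = Z + 2*Z**2)
K(n, v) = 8 - (-1 + v)/n (K(n, v) = 8 - (v - 1)/(n + 0) = 8 - (-1 + v)/n)
K(V, 6)*y(-31) = ((1 - 1*6 + 8*2)/2)*(-31*(1 + 2*(-31))) = ((1 - 6 + 16)/2)*(-31*(1 - 62)) = ((1/2)*11)*(-31*(-61)) = (11/2)*1891 = 20801/2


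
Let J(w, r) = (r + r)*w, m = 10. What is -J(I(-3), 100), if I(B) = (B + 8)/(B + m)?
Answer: -1000/7 ≈ -142.86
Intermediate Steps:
I(B) = (8 + B)/(10 + B) (I(B) = (B + 8)/(B + 10) = (8 + B)/(10 + B))
J(w, r) = 2*r*w (J(w, r) = (2*r)*w = 2*r*w)
-J(I(-3), 100) = -2*100*(8 - 3)/(10 - 3) = -2*100*5/7 = -1*1000/7 = -1000/7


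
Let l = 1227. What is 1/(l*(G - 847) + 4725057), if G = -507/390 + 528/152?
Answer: 190/700806471 ≈ 2.7112e-7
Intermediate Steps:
G = 413/190 (G = -507*1/390 + 528*(1/152) = -13/10 + 66/19 = 413/190 ≈ 2.1737)
1/(l*(G - 847) + 4725057) = 1/(1227*(413/190 - 847) + 4725057) = 1/(1227*(-160517/190) + 4725057) = 1/(-196954359/190 + 4725057) = 1/(700806471/190) = 190/700806471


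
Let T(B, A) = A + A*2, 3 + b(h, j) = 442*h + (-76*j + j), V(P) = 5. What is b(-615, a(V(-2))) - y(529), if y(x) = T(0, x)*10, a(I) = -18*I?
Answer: -280953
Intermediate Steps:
b(h, j) = -3 - 75*j + 442*h (b(h, j) = -3 + (442*h + (-76*j + j)) = -3 + (442*h - 75*j) = -3 + (-75*j + 442*h) = -3 - 75*j + 442*h)
T(B, A) = 3*A (T(B, A) = A + 2*A = 3*A)
y(x) = 30*x (y(x) = (3*x)*10 = 30*x)
b(-615, a(V(-2))) - y(529) = (-3 - (-1350)*5 + 442*(-615)) - 30*529 = (-3 - 75*(-90) - 271830) - 1*15870 = (-3 + 6750 - 271830) - 15870 = -265083 - 15870 = -280953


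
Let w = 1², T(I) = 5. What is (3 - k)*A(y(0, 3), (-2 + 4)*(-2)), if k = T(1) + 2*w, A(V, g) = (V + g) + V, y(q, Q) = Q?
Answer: -8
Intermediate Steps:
A(V, g) = g + 2*V
w = 1
k = 7 (k = 5 + 2*1 = 5 + 2 = 7)
(3 - k)*A(y(0, 3), (-2 + 4)*(-2)) = (3 - 1*7)*((-2 + 4)*(-2) + 2*3) = (3 - 7)*(2*(-2) + 6) = -4*(-4 + 6) = -4*2 = -8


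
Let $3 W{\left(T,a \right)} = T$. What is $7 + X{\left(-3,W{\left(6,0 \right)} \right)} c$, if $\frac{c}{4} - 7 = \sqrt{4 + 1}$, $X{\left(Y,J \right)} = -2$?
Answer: $-49 - 8 \sqrt{5} \approx -66.889$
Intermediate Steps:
$W{\left(T,a \right)} = \frac{T}{3}$
$c = 28 + 4 \sqrt{5}$ ($c = 28 + 4 \sqrt{4 + 1} = 28 + 4 \sqrt{5} \approx 36.944$)
$7 + X{\left(-3,W{\left(6,0 \right)} \right)} c = 7 - 2 \left(28 + 4 \sqrt{5}\right) = 7 - \left(56 + 8 \sqrt{5}\right) = -49 - 8 \sqrt{5}$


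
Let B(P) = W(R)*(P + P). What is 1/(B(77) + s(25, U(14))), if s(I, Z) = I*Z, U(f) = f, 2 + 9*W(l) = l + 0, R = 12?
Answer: 9/4690 ≈ 0.0019190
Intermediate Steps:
W(l) = -2/9 + l/9 (W(l) = -2/9 + (l + 0)/9 = -2/9 + l/9)
B(P) = 20*P/9 (B(P) = (-2/9 + (1/9)*12)*(P + P) = (-2/9 + 4/3)*(2*P) = 10*(2*P)/9 = 20*P/9)
1/(B(77) + s(25, U(14))) = 1/((20/9)*77 + 25*14) = 1/(1540/9 + 350) = 1/(4690/9) = 9/4690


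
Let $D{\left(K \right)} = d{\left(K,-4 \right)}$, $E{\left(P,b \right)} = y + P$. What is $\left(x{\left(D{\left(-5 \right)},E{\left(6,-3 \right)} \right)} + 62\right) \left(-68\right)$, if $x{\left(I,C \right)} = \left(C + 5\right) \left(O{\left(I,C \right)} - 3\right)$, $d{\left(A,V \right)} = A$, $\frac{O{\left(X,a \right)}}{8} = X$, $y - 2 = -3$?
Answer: $25024$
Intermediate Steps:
$y = -1$ ($y = 2 - 3 = -1$)
$O{\left(X,a \right)} = 8 X$
$E{\left(P,b \right)} = -1 + P$
$D{\left(K \right)} = K$
$x{\left(I,C \right)} = \left(-3 + 8 I\right) \left(5 + C\right)$ ($x{\left(I,C \right)} = \left(C + 5\right) \left(8 I - 3\right) = \left(5 + C\right) \left(-3 + 8 I\right) = \left(-3 + 8 I\right) \left(5 + C\right)$)
$\left(x{\left(D{\left(-5 \right)},E{\left(6,-3 \right)} \right)} + 62\right) \left(-68\right) = \left(\left(-15 - 3 \left(-1 + 6\right) + 40 \left(-5\right) + 8 \left(-1 + 6\right) \left(-5\right)\right) + 62\right) \left(-68\right) = \left(\left(-15 - 15 - 200 + 8 \cdot 5 \left(-5\right)\right) + 62\right) \left(-68\right) = \left(\left(-15 - 15 - 200 - 200\right) + 62\right) \left(-68\right) = \left(-430 + 62\right) \left(-68\right) = \left(-368\right) \left(-68\right) = 25024$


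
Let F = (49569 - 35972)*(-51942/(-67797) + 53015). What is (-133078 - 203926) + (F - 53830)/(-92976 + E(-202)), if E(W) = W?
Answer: -725928699584821/2105729622 ≈ -3.4474e+5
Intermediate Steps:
F = 16290610556503/22599 (F = 13597*(-51942*(-1/67797) + 53015) = 13597*(17314/22599 + 53015) = 13597*(1198103299/22599) = 16290610556503/22599 ≈ 7.2086e+8)
(-133078 - 203926) + (F - 53830)/(-92976 + E(-202)) = (-133078 - 203926) + (16290610556503/22599 - 53830)/(-92976 - 202) = -337004 + (16289394052333/22599)/(-93178) = -337004 + (16289394052333/22599)*(-1/93178) = -337004 - 16289394052333/2105729622 = -725928699584821/2105729622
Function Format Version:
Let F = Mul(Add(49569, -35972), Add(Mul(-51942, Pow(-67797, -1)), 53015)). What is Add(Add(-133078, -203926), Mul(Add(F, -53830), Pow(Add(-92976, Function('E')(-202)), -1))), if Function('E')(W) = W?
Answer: Rational(-725928699584821, 2105729622) ≈ -3.4474e+5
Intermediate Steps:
F = Rational(16290610556503, 22599) (F = Mul(13597, Add(Mul(-51942, Rational(-1, 67797)), 53015)) = Mul(13597, Add(Rational(17314, 22599), 53015)) = Mul(13597, Rational(1198103299, 22599)) = Rational(16290610556503, 22599) ≈ 7.2086e+8)
Add(Add(-133078, -203926), Mul(Add(F, -53830), Pow(Add(-92976, Function('E')(-202)), -1))) = Add(Add(-133078, -203926), Mul(Add(Rational(16290610556503, 22599), -53830), Pow(Add(-92976, -202), -1))) = Add(-337004, Mul(Rational(16289394052333, 22599), Pow(-93178, -1))) = Add(-337004, Mul(Rational(16289394052333, 22599), Rational(-1, 93178))) = Add(-337004, Rational(-16289394052333, 2105729622)) = Rational(-725928699584821, 2105729622)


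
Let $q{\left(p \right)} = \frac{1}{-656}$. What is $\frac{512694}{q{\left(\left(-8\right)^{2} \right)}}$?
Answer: $-336327264$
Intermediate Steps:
$q{\left(p \right)} = - \frac{1}{656}$
$\frac{512694}{q{\left(\left(-8\right)^{2} \right)}} = \frac{512694}{- \frac{1}{656}} = 512694 \left(-656\right) = -336327264$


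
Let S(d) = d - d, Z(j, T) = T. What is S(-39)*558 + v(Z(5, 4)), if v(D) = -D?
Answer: -4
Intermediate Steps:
S(d) = 0
S(-39)*558 + v(Z(5, 4)) = 0*558 - 1*4 = 0 - 4 = -4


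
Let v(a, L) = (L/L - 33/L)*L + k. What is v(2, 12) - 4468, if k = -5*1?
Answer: -4494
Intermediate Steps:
k = -5
v(a, L) = -5 + L*(1 - 33/L) (v(a, L) = (L/L - 33/L)*L - 5 = (1 - 33/L)*L - 5 = L*(1 - 33/L) - 5 = -5 + L*(1 - 33/L))
v(2, 12) - 4468 = (-38 + 12) - 4468 = -26 - 4468 = -4494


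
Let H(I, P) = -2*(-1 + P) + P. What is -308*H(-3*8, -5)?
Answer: -2156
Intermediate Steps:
H(I, P) = 2 - P (H(I, P) = (2 - 2*P) + P = 2 - P)
-308*H(-3*8, -5) = -308*(2 - 1*(-5)) = -308*(2 + 5) = -308*7 = -2156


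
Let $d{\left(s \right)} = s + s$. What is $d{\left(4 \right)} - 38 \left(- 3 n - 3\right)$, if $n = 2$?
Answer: $350$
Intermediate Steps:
$d{\left(s \right)} = 2 s$
$d{\left(4 \right)} - 38 \left(- 3 n - 3\right) = 2 \cdot 4 - 38 \left(\left(-3\right) 2 - 3\right) = 8 - 38 \left(-6 - 3\right) = 8 - -342 = 8 + 342 = 350$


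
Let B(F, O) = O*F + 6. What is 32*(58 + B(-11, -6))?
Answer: 4160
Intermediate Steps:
B(F, O) = 6 + F*O (B(F, O) = F*O + 6 = 6 + F*O)
32*(58 + B(-11, -6)) = 32*(58 + (6 - 11*(-6))) = 32*(58 + (6 + 66)) = 32*(58 + 72) = 32*130 = 4160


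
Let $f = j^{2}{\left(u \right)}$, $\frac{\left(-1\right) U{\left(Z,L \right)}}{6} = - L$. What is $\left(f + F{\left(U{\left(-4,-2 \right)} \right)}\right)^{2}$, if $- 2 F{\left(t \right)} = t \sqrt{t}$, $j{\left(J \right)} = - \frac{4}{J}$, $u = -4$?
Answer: $-431 + 24 i \sqrt{3} \approx -431.0 + 41.569 i$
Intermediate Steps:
$U{\left(Z,L \right)} = 6 L$ ($U{\left(Z,L \right)} = - 6 \left(- L\right) = 6 L$)
$F{\left(t \right)} = - \frac{t^{\frac{3}{2}}}{2}$ ($F{\left(t \right)} = - \frac{t \sqrt{t}}{2} = - \frac{t^{\frac{3}{2}}}{2}$)
$f = 1$ ($f = \left(- \frac{4}{-4}\right)^{2} = \left(\left(-4\right) \left(- \frac{1}{4}\right)\right)^{2} = 1^{2} = 1$)
$\left(f + F{\left(U{\left(-4,-2 \right)} \right)}\right)^{2} = \left(1 - \frac{\left(6 \left(-2\right)\right)^{\frac{3}{2}}}{2}\right)^{2} = \left(1 - \frac{\left(-12\right)^{\frac{3}{2}}}{2}\right)^{2} = \left(1 - \frac{\left(-24\right) i \sqrt{3}}{2}\right)^{2} = \left(1 + 12 i \sqrt{3}\right)^{2}$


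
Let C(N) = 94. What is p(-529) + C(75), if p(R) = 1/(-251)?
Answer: 23593/251 ≈ 93.996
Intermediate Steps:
p(R) = -1/251
p(-529) + C(75) = -1/251 + 94 = 23593/251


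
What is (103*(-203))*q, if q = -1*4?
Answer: 83636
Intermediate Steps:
q = -4
(103*(-203))*q = (103*(-203))*(-4) = -20909*(-4) = 83636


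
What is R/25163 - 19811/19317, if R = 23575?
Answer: -43105918/486073671 ≈ -0.088682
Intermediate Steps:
R/25163 - 19811/19317 = 23575/25163 - 19811/19317 = -43105918/486073671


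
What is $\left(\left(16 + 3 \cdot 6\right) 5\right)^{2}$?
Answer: $28900$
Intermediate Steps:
$\left(\left(16 + 3 \cdot 6\right) 5\right)^{2} = \left(\left(16 + 18\right) 5\right)^{2} = \left(34 \cdot 5\right)^{2} = 170^{2} = 28900$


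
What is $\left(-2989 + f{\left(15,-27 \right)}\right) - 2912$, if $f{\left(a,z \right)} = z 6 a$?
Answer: $-8331$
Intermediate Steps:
$f{\left(a,z \right)} = 6 a z$ ($f{\left(a,z \right)} = 6 z a = 6 a z$)
$\left(-2989 + f{\left(15,-27 \right)}\right) - 2912 = \left(-2989 + 6 \cdot 15 \left(-27\right)\right) - 2912 = \left(-2989 - 2430\right) - 2912 = -5419 - 2912 = -8331$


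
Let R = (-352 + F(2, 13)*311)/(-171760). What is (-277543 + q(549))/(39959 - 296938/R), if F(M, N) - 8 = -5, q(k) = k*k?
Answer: 13861498/51025287059 ≈ 0.00027166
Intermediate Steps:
q(k) = k²
F(M, N) = 3 (F(M, N) = 8 - 5 = 3)
R = -581/171760 (R = (-352 + 3*311)/(-171760) = (-352 + 933)*(-1/171760) = 581*(-1/171760) = -581/171760 ≈ -0.0033826)
(-277543 + q(549))/(39959 - 296938/R) = (-277543 + 549²)/(39959 - 296938/(-581/171760)) = (-277543 + 301401)/(39959 - 296938*(-171760/581)) = 23858/(39959 + 51002070880/581) = 23858/(51025287059/581) = 23858*(581/51025287059) = 13861498/51025287059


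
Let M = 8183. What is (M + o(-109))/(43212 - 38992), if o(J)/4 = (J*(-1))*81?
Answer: 43499/4220 ≈ 10.308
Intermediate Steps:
o(J) = -324*J (o(J) = 4*((J*(-1))*81) = 4*(-J*81) = 4*(-81*J) = -324*J)
(M + o(-109))/(43212 - 38992) = (8183 - 324*(-109))/(43212 - 38992) = (8183 + 35316)/4220 = 43499*(1/4220) = 43499/4220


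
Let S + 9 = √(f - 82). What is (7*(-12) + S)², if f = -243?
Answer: 8324 - 930*I*√13 ≈ 8324.0 - 3353.2*I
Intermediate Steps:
S = -9 + 5*I*√13 (S = -9 + √(-243 - 82) = -9 + √(-325) = -9 + 5*I*√13 ≈ -9.0 + 18.028*I)
(7*(-12) + S)² = (7*(-12) + (-9 + 5*I*√13))² = (-84 + (-9 + 5*I*√13))² = (-93 + 5*I*√13)²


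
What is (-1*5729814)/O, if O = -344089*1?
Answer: 5729814/344089 ≈ 16.652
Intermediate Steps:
O = -344089
(-1*5729814)/O = -1*5729814/(-344089) = -5729814*(-1/344089) = 5729814/344089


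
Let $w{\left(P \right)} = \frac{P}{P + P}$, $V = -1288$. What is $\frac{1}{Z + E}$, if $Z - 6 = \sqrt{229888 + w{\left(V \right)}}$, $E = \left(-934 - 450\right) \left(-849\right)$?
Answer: $\frac{783348}{920450980397} - \frac{\sqrt{919554}}{2761352941191} \approx 8.507 \cdot 10^{-7}$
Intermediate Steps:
$E = 1175016$ ($E = \left(-934 - 450\right) \left(-849\right) = \left(-1384\right) \left(-849\right) = 1175016$)
$w{\left(P \right)} = \frac{1}{2}$ ($w{\left(P \right)} = \frac{P}{2 P} = P \frac{1}{2 P} = \frac{1}{2}$)
$Z = 6 + \frac{\sqrt{919554}}{2}$ ($Z = 6 + \sqrt{229888 + \frac{1}{2}} = 6 + \sqrt{\frac{459777}{2}} = 6 + \frac{\sqrt{919554}}{2} \approx 485.47$)
$\frac{1}{Z + E} = \frac{1}{\left(6 + \frac{\sqrt{919554}}{2}\right) + 1175016} = \frac{1}{1175022 + \frac{\sqrt{919554}}{2}}$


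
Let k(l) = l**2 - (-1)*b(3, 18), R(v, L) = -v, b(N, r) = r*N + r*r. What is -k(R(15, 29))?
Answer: -603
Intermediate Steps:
b(N, r) = r**2 + N*r (b(N, r) = N*r + r**2 = r**2 + N*r)
k(l) = 378 + l**2 (k(l) = l**2 - (-1)*18*(3 + 18) = l**2 - (-1)*18*21 = l**2 - (-1)*378 = l**2 - 1*(-378) = l**2 + 378 = 378 + l**2)
-k(R(15, 29)) = -(378 + (-1*15)**2) = -(378 + (-15)**2) = -(378 + 225) = -1*603 = -603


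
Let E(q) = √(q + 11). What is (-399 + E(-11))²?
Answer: 159201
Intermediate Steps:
E(q) = √(11 + q)
(-399 + E(-11))² = (-399 + √(11 - 11))² = (-399 + √0)² = (-399 + 0)² = (-399)² = 159201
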